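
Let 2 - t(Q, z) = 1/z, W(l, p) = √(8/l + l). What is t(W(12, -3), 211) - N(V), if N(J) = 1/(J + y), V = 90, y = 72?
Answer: 67991/34182 ≈ 1.9891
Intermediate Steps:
W(l, p) = √(l + 8/l)
t(Q, z) = 2 - 1/z
N(J) = 1/(72 + J) (N(J) = 1/(J + 72) = 1/(72 + J))
t(W(12, -3), 211) - N(V) = (2 - 1/211) - 1/(72 + 90) = (2 - 1*1/211) - 1/162 = (2 - 1/211) - 1*1/162 = 421/211 - 1/162 = 67991/34182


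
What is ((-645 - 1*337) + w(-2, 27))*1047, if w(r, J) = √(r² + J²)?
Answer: -1028154 + 1047*√733 ≈ -9.9981e+5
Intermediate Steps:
w(r, J) = √(J² + r²)
((-645 - 1*337) + w(-2, 27))*1047 = ((-645 - 1*337) + √(27² + (-2)²))*1047 = ((-645 - 337) + √(729 + 4))*1047 = (-982 + √733)*1047 = -1028154 + 1047*√733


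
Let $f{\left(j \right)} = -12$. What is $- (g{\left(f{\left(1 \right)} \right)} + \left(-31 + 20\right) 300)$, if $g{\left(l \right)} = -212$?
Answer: $3512$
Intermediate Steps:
$- (g{\left(f{\left(1 \right)} \right)} + \left(-31 + 20\right) 300) = - (-212 + \left(-31 + 20\right) 300) = - (-212 - 3300) = \left(-1\right) \left(-3512\right) = 3512$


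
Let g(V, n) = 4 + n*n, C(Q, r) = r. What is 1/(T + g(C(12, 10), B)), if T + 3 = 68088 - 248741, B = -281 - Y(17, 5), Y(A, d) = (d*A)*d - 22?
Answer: 1/287204 ≈ 3.4818e-6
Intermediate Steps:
Y(A, d) = -22 + A*d² (Y(A, d) = (A*d)*d - 22 = A*d² - 22 = -22 + A*d²)
B = -684 (B = -281 - (-22 + 17*5²) = -281 - (-22 + 17*25) = -281 - (-22 + 425) = -281 - 1*403 = -281 - 403 = -684)
T = -180656 (T = -3 + (68088 - 248741) = -3 - 180653 = -180656)
g(V, n) = 4 + n²
1/(T + g(C(12, 10), B)) = 1/(-180656 + (4 + (-684)²)) = 1/(-180656 + (4 + 467856)) = 1/(-180656 + 467860) = 1/287204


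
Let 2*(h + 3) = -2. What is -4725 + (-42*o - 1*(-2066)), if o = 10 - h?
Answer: -3247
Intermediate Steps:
h = -4 (h = -3 + (½)*(-2) = -3 - 1 = -4)
o = 14 (o = 10 - 1*(-4) = 10 + 4 = 14)
-4725 + (-42*o - 1*(-2066)) = -4725 + (-42*14 - 1*(-2066)) = -4725 + (-588 + 2066) = -4725 + 1478 = -3247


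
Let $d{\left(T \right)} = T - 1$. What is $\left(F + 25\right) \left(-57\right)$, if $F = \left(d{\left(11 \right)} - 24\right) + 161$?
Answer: $-9804$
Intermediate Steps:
$d{\left(T \right)} = -1 + T$
$F = 147$ ($F = \left(\left(-1 + 11\right) - 24\right) + 161 = \left(10 - 24\right) + 161 = -14 + 161 = 147$)
$\left(F + 25\right) \left(-57\right) = \left(147 + 25\right) \left(-57\right) = 172 \left(-57\right) = -9804$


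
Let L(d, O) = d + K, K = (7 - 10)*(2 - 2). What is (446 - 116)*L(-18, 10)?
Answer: -5940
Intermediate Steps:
K = 0 (K = -3*0 = 0)
L(d, O) = d (L(d, O) = d + 0 = d)
(446 - 116)*L(-18, 10) = (446 - 116)*(-18) = 330*(-18) = -5940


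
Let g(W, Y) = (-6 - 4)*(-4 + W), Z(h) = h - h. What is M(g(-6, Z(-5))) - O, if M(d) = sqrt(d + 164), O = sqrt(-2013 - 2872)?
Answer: 2*sqrt(66) - I*sqrt(4885) ≈ 16.248 - 69.893*I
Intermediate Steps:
Z(h) = 0
g(W, Y) = 40 - 10*W (g(W, Y) = -10*(-4 + W) = 40 - 10*W)
O = I*sqrt(4885) (O = sqrt(-4885) = I*sqrt(4885) ≈ 69.893*I)
M(d) = sqrt(164 + d)
M(g(-6, Z(-5))) - O = sqrt(164 + (40 - 10*(-6))) - I*sqrt(4885) = sqrt(164 + (40 + 60)) - I*sqrt(4885) = sqrt(164 + 100) - I*sqrt(4885) = sqrt(264) - I*sqrt(4885) = 2*sqrt(66) - I*sqrt(4885)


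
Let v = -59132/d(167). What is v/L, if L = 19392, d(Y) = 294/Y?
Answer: -2468761/1425312 ≈ -1.7321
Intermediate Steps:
v = -4937522/147 (v = -59132/(294/167) = -59132/(294*(1/167)) = -59132/294/167 = -59132*167/294 = -4937522/147 ≈ -33589.)
v/L = -4937522/147/19392 = -4937522/147*1/19392 = -2468761/1425312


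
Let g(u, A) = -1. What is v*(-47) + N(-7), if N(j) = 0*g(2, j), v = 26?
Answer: -1222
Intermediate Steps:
N(j) = 0 (N(j) = 0*(-1) = 0)
v*(-47) + N(-7) = 26*(-47) + 0 = -1222 + 0 = -1222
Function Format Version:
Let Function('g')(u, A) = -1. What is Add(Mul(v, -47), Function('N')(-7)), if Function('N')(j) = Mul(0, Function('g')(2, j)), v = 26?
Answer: -1222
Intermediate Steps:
Function('N')(j) = 0 (Function('N')(j) = Mul(0, -1) = 0)
Add(Mul(v, -47), Function('N')(-7)) = Add(Mul(26, -47), 0) = Add(-1222, 0) = -1222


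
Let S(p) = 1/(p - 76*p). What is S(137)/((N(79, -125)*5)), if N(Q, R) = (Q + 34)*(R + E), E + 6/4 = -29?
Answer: 2/1805471625 ≈ 1.1077e-9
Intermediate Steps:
E = -61/2 (E = -3/2 - 29 = -61/2 ≈ -30.500)
N(Q, R) = (34 + Q)*(-61/2 + R) (N(Q, R) = (Q + 34)*(R - 61/2) = (34 + Q)*(-61/2 + R))
S(p) = -1/(75*p) (S(p) = 1/(-75*p) = -1/(75*p))
S(137)/((N(79, -125)*5)) = (-1/75/137)/(((-1037 + 34*(-125) - 61/2*79 + 79*(-125))*5)) = (-1/75*1/137)/(((-1037 - 4250 - 4819/2 - 9875)*5)) = -1/(10275*((-35143/2*5))) = -1/(10275*(-175715/2)) = -1/10275*(-2/175715) = 2/1805471625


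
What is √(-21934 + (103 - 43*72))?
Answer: I*√24927 ≈ 157.88*I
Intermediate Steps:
√(-21934 + (103 - 43*72)) = √(-21934 + (103 - 3096)) = √(-21934 - 2993) = √(-24927) = I*√24927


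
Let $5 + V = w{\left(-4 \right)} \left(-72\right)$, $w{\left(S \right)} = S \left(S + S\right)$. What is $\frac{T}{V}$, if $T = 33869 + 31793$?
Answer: $- \frac{65662}{2309} \approx -28.437$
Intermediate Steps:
$w{\left(S \right)} = 2 S^{2}$ ($w{\left(S \right)} = S 2 S = 2 S^{2}$)
$T = 65662$
$V = -2309$ ($V = -5 + 2 \left(-4\right)^{2} \left(-72\right) = -5 + 2 \cdot 16 \left(-72\right) = -5 + 32 \left(-72\right) = -5 - 2304 = -2309$)
$\frac{T}{V} = \frac{65662}{-2309} = 65662 \left(- \frac{1}{2309}\right) = - \frac{65662}{2309}$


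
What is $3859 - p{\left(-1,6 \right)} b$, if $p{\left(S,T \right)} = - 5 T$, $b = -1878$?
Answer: $-52481$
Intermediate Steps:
$3859 - p{\left(-1,6 \right)} b = 3859 - \left(-5\right) 6 \left(-1878\right) = 3859 - \left(-30\right) \left(-1878\right) = 3859 - 56340 = -52481$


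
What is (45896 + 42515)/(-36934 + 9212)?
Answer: -88411/27722 ≈ -3.1892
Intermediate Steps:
(45896 + 42515)/(-36934 + 9212) = 88411/(-27722) = 88411*(-1/27722) = -88411/27722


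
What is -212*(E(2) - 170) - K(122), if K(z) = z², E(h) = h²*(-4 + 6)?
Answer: 19460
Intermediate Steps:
E(h) = 2*h² (E(h) = h²*2 = 2*h²)
-212*(E(2) - 170) - K(122) = -212*(2*2² - 170) - 1*122² = -212*(2*4 - 170) - 1*14884 = -212*(8 - 170) - 14884 = -212*(-162) - 14884 = 34344 - 14884 = 19460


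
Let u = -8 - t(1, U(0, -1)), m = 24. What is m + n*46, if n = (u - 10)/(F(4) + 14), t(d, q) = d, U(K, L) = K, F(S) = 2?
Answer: -245/8 ≈ -30.625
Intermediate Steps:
u = -9 (u = -8 - 1*1 = -8 - 1 = -9)
n = -19/16 (n = (-9 - 10)/(2 + 14) = -19/16 ≈ -1.1875)
m + n*46 = 24 - 19/16*46 = 24 - 437/8 = -245/8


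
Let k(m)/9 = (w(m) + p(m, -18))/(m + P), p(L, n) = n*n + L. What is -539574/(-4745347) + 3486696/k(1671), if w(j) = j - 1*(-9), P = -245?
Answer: 7864672784606054/52317450675 ≈ 1.5033e+5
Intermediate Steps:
w(j) = 9 + j (w(j) = j + 9 = 9 + j)
p(L, n) = L + n² (p(L, n) = n² + L = L + n²)
k(m) = 9*(333 + 2*m)/(-245 + m) (k(m) = 9*(((9 + m) + (m + (-18)²))/(m - 245)) = 9*(((9 + m) + (m + 324))/(-245 + m)) = 9*(((9 + m) + (324 + m))/(-245 + m)) = 9*((333 + 2*m)/(-245 + m)) = 9*(333 + 2*m)/(-245 + m))
-539574/(-4745347) + 3486696/k(1671) = -539574/(-4745347) + 3486696/((9*(333 + 2*1671)/(-245 + 1671))) = -539574*(-1/4745347) + 3486696/((9*(333 + 3342)/1426)) = 539574/4745347 + 3486696/((9*(1/1426)*3675)) = 539574/4745347 + 3486696/(33075/1426) = 539574/4745347 + 3486696*(1426/33075) = 539574/4745347 + 1657342832/11025 = 7864672784606054/52317450675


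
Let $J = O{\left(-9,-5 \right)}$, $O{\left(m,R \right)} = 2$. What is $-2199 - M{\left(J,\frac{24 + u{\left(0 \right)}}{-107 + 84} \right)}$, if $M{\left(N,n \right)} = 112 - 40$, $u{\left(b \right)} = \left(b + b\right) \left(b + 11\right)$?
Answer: $-2271$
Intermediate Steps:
$u{\left(b \right)} = 2 b \left(11 + b\right)$
$J = 2$
$M{\left(N,n \right)} = 72$ ($M{\left(N,n \right)} = 112 - 40 = 72$)
$-2199 - M{\left(J,\frac{24 + u{\left(0 \right)}}{-107 + 84} \right)} = -2199 - 72 = -2271$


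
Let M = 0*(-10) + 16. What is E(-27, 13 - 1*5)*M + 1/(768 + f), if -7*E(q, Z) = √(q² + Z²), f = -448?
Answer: 1/320 - 16*√793/7 ≈ -64.363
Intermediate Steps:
E(q, Z) = -√(Z² + q²)/7 (E(q, Z) = -√(q² + Z²)/7 = -√(Z² + q²)/7)
M = 16 (M = 0 + 16 = 16)
E(-27, 13 - 1*5)*M + 1/(768 + f) = -√((13 - 1*5)² + (-27)²)/7*16 + 1/(768 - 448) = -√((13 - 5)² + 729)/7*16 + 1/320 = -√(8² + 729)/7*16 + 1/320 = -√(64 + 729)/7*16 + 1/320 = -√793/7*16 + 1/320 = -16*√793/7 + 1/320 = 1/320 - 16*√793/7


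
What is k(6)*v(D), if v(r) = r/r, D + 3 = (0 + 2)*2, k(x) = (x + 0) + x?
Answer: 12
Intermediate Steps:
k(x) = 2*x (k(x) = x + x = 2*x)
D = 1 (D = -3 + (0 + 2)*2 = -3 + 2*2 = -3 + 4 = 1)
v(r) = 1
k(6)*v(D) = (2*6)*1 = 12*1 = 12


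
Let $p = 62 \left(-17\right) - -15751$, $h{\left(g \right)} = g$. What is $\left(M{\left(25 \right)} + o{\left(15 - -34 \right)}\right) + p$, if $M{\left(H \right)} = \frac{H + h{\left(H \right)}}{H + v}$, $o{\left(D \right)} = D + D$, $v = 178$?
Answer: $\frac{3003435}{203} \approx 14795.0$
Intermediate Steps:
$o{\left(D \right)} = 2 D$
$p = 14697$ ($p = -1054 + 15751 = 14697$)
$M{\left(H \right)} = \frac{2 H}{178 + H}$ ($M{\left(H \right)} = \frac{H + H}{H + 178} = \frac{2 H}{178 + H}$)
$\left(M{\left(25 \right)} + o{\left(15 - -34 \right)}\right) + p = \left(2 \cdot 25 \frac{1}{178 + 25} + 2 \left(15 - -34\right)\right) + 14697 = \left(2 \cdot 25 \cdot \frac{1}{203} + 2 \left(15 + 34\right)\right) + 14697 = \left(2 \cdot 25 \cdot \frac{1}{203} + 2 \cdot 49\right) + 14697 = \left(\frac{50}{203} + 98\right) + 14697 = \frac{19944}{203} + 14697 = \frac{3003435}{203}$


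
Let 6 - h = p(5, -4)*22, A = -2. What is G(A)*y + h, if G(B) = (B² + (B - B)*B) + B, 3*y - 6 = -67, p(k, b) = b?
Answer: 160/3 ≈ 53.333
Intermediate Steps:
y = -61/3 (y = 2 + (⅓)*(-67) = 2 - 67/3 = -61/3 ≈ -20.333)
h = 94 (h = 6 - (-4)*22 = 6 - 1*(-88) = 6 + 88 = 94)
G(B) = B + B² (G(B) = (B² + 0*B) + B = (B² + 0) + B = B² + B = B + B²)
G(A)*y + h = -2*(1 - 2)*(-61/3) + 94 = -2*(-1)*(-61/3) + 94 = 2*(-61/3) + 94 = -122/3 + 94 = 160/3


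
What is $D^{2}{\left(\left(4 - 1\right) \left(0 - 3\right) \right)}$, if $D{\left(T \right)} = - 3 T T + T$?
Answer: $63504$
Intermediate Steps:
$D{\left(T \right)} = T - 3 T^{2}$ ($D{\left(T \right)} = - 3 T^{2} + T = T - 3 T^{2}$)
$D^{2}{\left(\left(4 - 1\right) \left(0 - 3\right) \right)} = \left(\left(4 - 1\right) \left(0 - 3\right) \left(1 - 3 \left(4 - 1\right) \left(0 - 3\right)\right)\right)^{2} = \left(3 \left(-3\right) \left(1 - 3 \cdot 3 \left(-3\right)\right)\right)^{2} = \left(- 9 \left(1 - -27\right)\right)^{2} = \left(- 9 \left(1 + 27\right)\right)^{2} = \left(\left(-9\right) 28\right)^{2} = \left(-252\right)^{2} = 63504$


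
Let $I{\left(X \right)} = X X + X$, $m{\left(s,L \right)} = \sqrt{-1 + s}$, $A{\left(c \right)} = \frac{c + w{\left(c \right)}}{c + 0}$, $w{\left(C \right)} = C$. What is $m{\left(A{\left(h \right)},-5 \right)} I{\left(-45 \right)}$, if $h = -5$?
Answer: $1980$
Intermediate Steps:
$A{\left(c \right)} = 2$ ($A{\left(c \right)} = \frac{c + c}{c + 0} = \frac{2 c}{c} = 2$)
$I{\left(X \right)} = X + X^{2}$ ($I{\left(X \right)} = X^{2} + X = X + X^{2}$)
$m{\left(A{\left(h \right)},-5 \right)} I{\left(-45 \right)} = \sqrt{-1 + 2} \left(- 45 \left(1 - 45\right)\right) = \sqrt{1} \left(\left(-45\right) \left(-44\right)\right) = 1 \cdot 1980 = 1980$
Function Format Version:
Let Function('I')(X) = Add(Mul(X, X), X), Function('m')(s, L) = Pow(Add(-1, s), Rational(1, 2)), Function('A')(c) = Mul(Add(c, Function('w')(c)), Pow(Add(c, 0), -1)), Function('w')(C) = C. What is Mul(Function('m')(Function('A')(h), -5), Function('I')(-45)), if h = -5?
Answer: 1980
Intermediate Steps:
Function('A')(c) = 2 (Function('A')(c) = Mul(Add(c, c), Pow(Add(c, 0), -1)) = Mul(Mul(2, c), Pow(c, -1)) = 2)
Function('I')(X) = Add(X, Pow(X, 2)) (Function('I')(X) = Add(Pow(X, 2), X) = Add(X, Pow(X, 2)))
Mul(Function('m')(Function('A')(h), -5), Function('I')(-45)) = Mul(Pow(Add(-1, 2), Rational(1, 2)), Mul(-45, Add(1, -45))) = Mul(Pow(1, Rational(1, 2)), Mul(-45, -44)) = Mul(1, 1980) = 1980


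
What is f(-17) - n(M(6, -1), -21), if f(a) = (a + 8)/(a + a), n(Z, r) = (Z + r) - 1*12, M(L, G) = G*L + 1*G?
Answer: 1369/34 ≈ 40.265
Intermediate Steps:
M(L, G) = G + G*L (M(L, G) = G*L + G = G + G*L)
n(Z, r) = -12 + Z + r (n(Z, r) = (Z + r) - 12 = -12 + Z + r)
f(a) = (8 + a)/(2*a) (f(a) = (8 + a)/((2*a)) = (8 + a)*(1/(2*a)) = (8 + a)/(2*a))
f(-17) - n(M(6, -1), -21) = (½)*(8 - 17)/(-17) - (-12 - (1 + 6) - 21) = (½)*(-1/17)*(-9) - (-12 - 1*7 - 21) = 9/34 - (-12 - 7 - 21) = 9/34 - 1*(-40) = 9/34 + 40 = 1369/34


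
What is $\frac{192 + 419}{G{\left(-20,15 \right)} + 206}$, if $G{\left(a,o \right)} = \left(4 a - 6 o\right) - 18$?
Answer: $\frac{611}{18} \approx 33.944$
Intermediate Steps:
$G{\left(a,o \right)} = -18 - 6 o + 4 a$ ($G{\left(a,o \right)} = \left(- 6 o + 4 a\right) - 18 = -18 - 6 o + 4 a$)
$\frac{192 + 419}{G{\left(-20,15 \right)} + 206} = \frac{192 + 419}{\left(-18 - 90 + 4 \left(-20\right)\right) + 206} = \frac{611}{\left(-18 - 90 - 80\right) + 206} = \frac{611}{-188 + 206} = \frac{611}{18}$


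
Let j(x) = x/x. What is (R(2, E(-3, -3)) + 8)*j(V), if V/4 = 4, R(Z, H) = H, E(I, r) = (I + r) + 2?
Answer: 4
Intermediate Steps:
E(I, r) = 2 + I + r
V = 16 (V = 4*4 = 16)
j(x) = 1
(R(2, E(-3, -3)) + 8)*j(V) = ((2 - 3 - 3) + 8)*1 = (-4 + 8)*1 = 4*1 = 4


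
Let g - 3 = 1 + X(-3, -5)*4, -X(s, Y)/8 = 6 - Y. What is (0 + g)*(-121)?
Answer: 42108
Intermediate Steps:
X(s, Y) = -48 + 8*Y (X(s, Y) = -8*(6 - Y) = -48 + 8*Y)
g = -348 (g = 3 + (1 + (-48 + 8*(-5))*4) = 3 + (1 + (-48 - 40)*4) = 3 + (1 - 88*4) = 3 + (1 - 352) = 3 - 351 = -348)
(0 + g)*(-121) = (0 - 348)*(-121) = -348*(-121) = 42108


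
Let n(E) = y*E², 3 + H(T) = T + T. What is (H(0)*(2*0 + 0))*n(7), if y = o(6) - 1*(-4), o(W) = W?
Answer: 0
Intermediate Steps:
H(T) = -3 + 2*T (H(T) = -3 + (T + T) = -3 + 2*T)
y = 10 (y = 6 - 1*(-4) = 6 + 4 = 10)
n(E) = 10*E²
(H(0)*(2*0 + 0))*n(7) = ((-3 + 2*0)*(2*0 + 0))*(10*7²) = ((-3 + 0)*(0 + 0))*(10*49) = -3*0*490 = 0*490 = 0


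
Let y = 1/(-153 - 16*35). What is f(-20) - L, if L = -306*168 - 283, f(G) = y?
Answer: 36855682/713 ≈ 51691.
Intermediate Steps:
y = -1/713 (y = 1/(-153 - 560) = 1/(-713) = -1/713 ≈ -0.0014025)
f(G) = -1/713
L = -51691 (L = -51408 - 283 = -51691)
f(-20) - L = -1/713 - 1*(-51691) = -1/713 + 51691 = 36855682/713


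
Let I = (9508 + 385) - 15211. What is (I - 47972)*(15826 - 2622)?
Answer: -703641160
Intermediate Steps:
I = -5318 (I = 9893 - 15211 = -5318)
(I - 47972)*(15826 - 2622) = (-5318 - 47972)*(15826 - 2622) = -53290*13204 = -703641160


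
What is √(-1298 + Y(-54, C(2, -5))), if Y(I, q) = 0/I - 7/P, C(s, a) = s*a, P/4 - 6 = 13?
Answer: I*√1874445/38 ≈ 36.029*I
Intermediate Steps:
P = 76 (P = 24 + 4*13 = 24 + 52 = 76)
C(s, a) = a*s
Y(I, q) = -7/76 (Y(I, q) = 0/I - 7/76 = 0 - 7*1/76 = 0 - 7/76 = -7/76)
√(-1298 + Y(-54, C(2, -5))) = √(-1298 - 7/76) = √(-98655/76) = I*√1874445/38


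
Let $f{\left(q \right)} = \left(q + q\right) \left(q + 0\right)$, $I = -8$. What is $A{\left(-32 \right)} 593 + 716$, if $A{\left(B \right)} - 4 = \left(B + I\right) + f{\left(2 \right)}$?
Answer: $-15888$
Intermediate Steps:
$f{\left(q \right)} = 2 q^{2}$ ($f{\left(q \right)} = 2 q q = 2 q^{2}$)
$A{\left(B \right)} = 4 + B$ ($A{\left(B \right)} = 4 + \left(\left(B - 8\right) + 2 \cdot 2^{2}\right) = 4 + \left(\left(-8 + B\right) + 2 \cdot 4\right) = 4 + \left(\left(-8 + B\right) + 8\right) = 4 + B$)
$A{\left(-32 \right)} 593 + 716 = \left(4 - 32\right) 593 + 716 = \left(-28\right) 593 + 716 = -16604 + 716 = -15888$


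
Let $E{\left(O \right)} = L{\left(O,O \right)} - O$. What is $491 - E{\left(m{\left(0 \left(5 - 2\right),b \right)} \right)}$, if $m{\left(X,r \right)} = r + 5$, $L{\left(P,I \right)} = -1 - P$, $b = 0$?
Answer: $502$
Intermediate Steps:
$m{\left(X,r \right)} = 5 + r$
$E{\left(O \right)} = -1 - 2 O$ ($E{\left(O \right)} = \left(-1 - O\right) - O = -1 - 2 O$)
$491 - E{\left(m{\left(0 \left(5 - 2\right),b \right)} \right)} = 491 - \left(-1 - 2 \left(5 + 0\right)\right) = 491 - \left(-1 - 10\right) = 491 - -11 = 491 + 11 = 502$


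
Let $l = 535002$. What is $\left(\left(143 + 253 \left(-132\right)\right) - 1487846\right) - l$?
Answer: $-2056101$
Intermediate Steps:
$\left(\left(143 + 253 \left(-132\right)\right) - 1487846\right) - l = \left(\left(143 + 253 \left(-132\right)\right) - 1487846\right) - 535002 = \left(\left(143 - 33396\right) - 1487846\right) - 535002 = \left(-33253 - 1487846\right) - 535002 = -1521099 - 535002 = -2056101$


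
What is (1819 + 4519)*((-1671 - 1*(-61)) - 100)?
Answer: -10837980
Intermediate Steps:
(1819 + 4519)*((-1671 - 1*(-61)) - 100) = 6338*((-1671 + 61) - 100) = 6338*(-1610 - 100) = 6338*(-1710) = -10837980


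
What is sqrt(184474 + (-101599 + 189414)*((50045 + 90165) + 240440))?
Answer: 48*sqrt(14508231) ≈ 1.8283e+5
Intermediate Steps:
sqrt(184474 + (-101599 + 189414)*((50045 + 90165) + 240440)) = sqrt(184474 + 87815*(140210 + 240440)) = sqrt(184474 + 87815*380650) = sqrt(184474 + 33426779750) = sqrt(33426964224) = 48*sqrt(14508231)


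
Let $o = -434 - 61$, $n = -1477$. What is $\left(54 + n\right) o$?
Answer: $704385$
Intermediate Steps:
$o = -495$ ($o = -434 - 61 = -495$)
$\left(54 + n\right) o = \left(54 - 1477\right) \left(-495\right) = \left(-1423\right) \left(-495\right) = 704385$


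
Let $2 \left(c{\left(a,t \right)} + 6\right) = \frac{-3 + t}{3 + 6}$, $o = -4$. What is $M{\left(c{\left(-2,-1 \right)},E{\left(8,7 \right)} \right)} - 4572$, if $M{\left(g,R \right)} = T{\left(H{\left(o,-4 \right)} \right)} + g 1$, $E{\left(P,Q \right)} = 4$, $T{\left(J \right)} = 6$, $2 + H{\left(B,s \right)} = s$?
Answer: $- \frac{41150}{9} \approx -4572.2$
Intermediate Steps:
$H{\left(B,s \right)} = -2 + s$
$c{\left(a,t \right)} = - \frac{37}{6} + \frac{t}{18}$ ($c{\left(a,t \right)} = -6 + \frac{\left(-3 + t\right) \frac{1}{3 + 6}}{2} = -6 + \frac{\left(-3 + t\right) \frac{1}{9}}{2} = -6 + \frac{- \frac{1}{3} + \frac{t}{9}}{2} = -6 + \left(- \frac{1}{6} + \frac{t}{18}\right) = - \frac{37}{6} + \frac{t}{18}$)
$M{\left(g,R \right)} = 6 + g$ ($M{\left(g,R \right)} = 6 + g 1 = 6 + g$)
$M{\left(c{\left(-2,-1 \right)},E{\left(8,7 \right)} \right)} - 4572 = \left(6 + \left(- \frac{37}{6} + \frac{1}{18} \left(-1\right)\right)\right) - 4572 = \left(6 - \frac{56}{9}\right) - 4572 = - \frac{2}{9} - 4572 = - \frac{41150}{9}$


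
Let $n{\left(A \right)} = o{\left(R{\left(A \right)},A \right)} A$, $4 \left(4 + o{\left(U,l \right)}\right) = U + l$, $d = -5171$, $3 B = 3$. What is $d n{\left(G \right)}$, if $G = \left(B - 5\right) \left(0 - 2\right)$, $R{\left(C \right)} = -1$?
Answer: $93078$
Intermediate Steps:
$B = 1$ ($B = \frac{1}{3} \cdot 3 = 1$)
$o{\left(U,l \right)} = -4 + \frac{U}{4} + \frac{l}{4}$ ($o{\left(U,l \right)} = -4 + \frac{U + l}{4} = -4 + \left(\frac{U}{4} + \frac{l}{4}\right) = -4 + \frac{U}{4} + \frac{l}{4}$)
$G = 8$ ($G = \left(1 - 5\right) \left(0 - 2\right) = \left(-4\right) \left(-2\right) = 8$)
$n{\left(A \right)} = A \left(- \frac{17}{4} + \frac{A}{4}\right)$ ($n{\left(A \right)} = \left(-4 + \frac{1}{4} \left(-1\right) + \frac{A}{4}\right) A = \left(-4 - \frac{1}{4} + \frac{A}{4}\right) A = \left(- \frac{17}{4} + \frac{A}{4}\right) A = A \left(- \frac{17}{4} + \frac{A}{4}\right)$)
$d n{\left(G \right)} = - 5171 \cdot \frac{1}{4} \cdot 8 \left(-17 + 8\right) = - 5171 \cdot \frac{1}{4} \cdot 8 \left(-9\right) = \left(-5171\right) \left(-18\right) = 93078$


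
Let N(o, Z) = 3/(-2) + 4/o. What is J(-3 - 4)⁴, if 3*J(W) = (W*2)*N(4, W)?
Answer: 2401/81 ≈ 29.642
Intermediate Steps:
N(o, Z) = -3/2 + 4/o (N(o, Z) = 3*(-½) + 4/o = -3/2 + 4/o)
J(W) = -W/3 (J(W) = ((W*2)*(-3/2 + 4/4))/3 = ((2*W)*(-3/2 + 4*(¼)))/3 = ((2*W)*(-3/2 + 1))/3 = ((2*W)*(-½))/3 = (-W)/3 = -W/3)
J(-3 - 4)⁴ = (-(-3 - 4)/3)⁴ = (-⅓*(-7))⁴ = (7/3)⁴ = 2401/81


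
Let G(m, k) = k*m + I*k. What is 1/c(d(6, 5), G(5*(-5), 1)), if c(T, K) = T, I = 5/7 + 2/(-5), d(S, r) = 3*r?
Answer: 1/15 ≈ 0.066667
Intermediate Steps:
I = 11/35 (I = 5*(1/7) + 2*(-1/5) = 5/7 - 2/5 = 11/35 ≈ 0.31429)
G(m, k) = 11*k/35 + k*m (G(m, k) = k*m + 11*k/35 = 11*k/35 + k*m)
1/c(d(6, 5), G(5*(-5), 1)) = 1/(3*5) = 1/15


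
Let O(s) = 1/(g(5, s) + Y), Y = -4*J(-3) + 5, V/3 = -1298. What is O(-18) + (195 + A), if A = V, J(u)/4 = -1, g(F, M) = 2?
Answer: -85076/23 ≈ -3699.0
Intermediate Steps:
J(u) = -4 (J(u) = 4*(-1) = -4)
V = -3894 (V = 3*(-1298) = -3894)
Y = 21 (Y = -4*(-4) + 5 = 16 + 5 = 21)
A = -3894
O(s) = 1/23 (O(s) = 1/(2 + 21) = 1/23)
O(-18) + (195 + A) = 1/23 + (195 - 3894) = 1/23 - 3699 = -85076/23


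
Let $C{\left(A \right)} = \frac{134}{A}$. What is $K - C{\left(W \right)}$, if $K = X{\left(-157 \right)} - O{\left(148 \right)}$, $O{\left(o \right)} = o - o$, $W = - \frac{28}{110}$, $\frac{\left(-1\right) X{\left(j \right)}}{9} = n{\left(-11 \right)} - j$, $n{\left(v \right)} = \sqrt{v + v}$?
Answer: $- \frac{6206}{7} - 9 i \sqrt{22} \approx -886.57 - 42.214 i$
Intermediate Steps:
$n{\left(v \right)} = \sqrt{2} \sqrt{v}$ ($n{\left(v \right)} = \sqrt{2 v} = \sqrt{2} \sqrt{v}$)
$X{\left(j \right)} = 9 j - 9 i \sqrt{22}$ ($X{\left(j \right)} = - 9 \left(\sqrt{2} \sqrt{-11} - j\right) = - 9 \left(\sqrt{2} i \sqrt{11} - j\right) = - 9 \left(i \sqrt{22} - j\right) = - 9 \left(- j + i \sqrt{22}\right) = 9 j - 9 i \sqrt{22}$)
$W = - \frac{14}{55}$ ($W = \left(-28\right) \frac{1}{110} = - \frac{14}{55} \approx -0.25455$)
$O{\left(o \right)} = 0$
$K = -1413 - 9 i \sqrt{22}$ ($K = \left(9 \left(-157\right) - 9 i \sqrt{22}\right) - 0 = \left(-1413 - 9 i \sqrt{22}\right) + 0 = -1413 - 9 i \sqrt{22} \approx -1413.0 - 42.214 i$)
$K - C{\left(W \right)} = \left(-1413 - 9 i \sqrt{22}\right) - \frac{134}{- \frac{14}{55}} = \left(-1413 - 9 i \sqrt{22}\right) - 134 \left(- \frac{55}{14}\right) = \left(-1413 - 9 i \sqrt{22}\right) - - \frac{3685}{7} = \left(-1413 - 9 i \sqrt{22}\right) + \frac{3685}{7} = - \frac{6206}{7} - 9 i \sqrt{22}$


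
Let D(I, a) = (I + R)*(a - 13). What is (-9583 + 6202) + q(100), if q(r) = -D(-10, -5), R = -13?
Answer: -3795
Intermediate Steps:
D(I, a) = (-13 + I)*(-13 + a) (D(I, a) = (I - 13)*(a - 13) = (-13 + I)*(-13 + a))
q(r) = -414 (q(r) = -(169 - 13*(-10) - 13*(-5) - 10*(-5)) = -(169 + 130 + 65 + 50) = -1*414 = -414)
(-9583 + 6202) + q(100) = (-9583 + 6202) - 414 = -3381 - 414 = -3795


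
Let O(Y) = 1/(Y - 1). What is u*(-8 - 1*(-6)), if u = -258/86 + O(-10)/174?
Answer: 5743/957 ≈ 6.0010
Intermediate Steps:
O(Y) = 1/(-1 + Y)
u = -5743/1914 (u = -258/86 + 1/(-1 - 10*174) = -258*1/86 + (1/174)/(-11) = -3 - 1/11*1/174 = -3 - 1/1914 = -5743/1914 ≈ -3.0005)
u*(-8 - 1*(-6)) = -5743*(-8 - 1*(-6))/1914 = -5743*(-8 + 6)/1914 = -5743/1914*(-2) = 5743/957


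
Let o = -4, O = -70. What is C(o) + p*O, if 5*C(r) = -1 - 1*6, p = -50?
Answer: 17493/5 ≈ 3498.6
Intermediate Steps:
C(r) = -7/5 (C(r) = (-1 - 1*6)/5 = (-1 - 6)/5 = (1/5)*(-7) = -7/5)
C(o) + p*O = -7/5 - 50*(-70) = -7/5 + 3500 = 17493/5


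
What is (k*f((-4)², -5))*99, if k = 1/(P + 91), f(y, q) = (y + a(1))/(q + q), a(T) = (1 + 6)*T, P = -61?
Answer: -759/100 ≈ -7.5900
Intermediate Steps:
a(T) = 7*T
f(y, q) = (7 + y)/(2*q) (f(y, q) = (y + 7*1)/(q + q) = (y + 7)/((2*q)) = (7 + y)*(1/(2*q)) = (7 + y)/(2*q))
k = 1/30 (k = 1/(-61 + 91) = 1/30 ≈ 0.033333)
(k*f((-4)², -5))*99 = (((½)*(7 + (-4)²)/(-5))/30)*99 = (((½)*(-⅕)*(7 + 16))/30)*99 = (((½)*(-⅕)*23)/30)*99 = ((1/30)*(-23/10))*99 = -23/300*99 = -759/100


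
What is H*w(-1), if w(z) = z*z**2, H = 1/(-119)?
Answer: 1/119 ≈ 0.0084034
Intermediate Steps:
H = -1/119 ≈ -0.0084034
w(z) = z**3
H*w(-1) = -1/119*(-1)**3 = -1/119*(-1) = 1/119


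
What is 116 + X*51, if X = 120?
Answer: 6236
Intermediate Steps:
116 + X*51 = 116 + 120*51 = 116 + 6120 = 6236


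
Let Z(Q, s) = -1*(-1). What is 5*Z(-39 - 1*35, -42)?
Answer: 5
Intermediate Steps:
Z(Q, s) = 1
5*Z(-39 - 1*35, -42) = 5*1 = 5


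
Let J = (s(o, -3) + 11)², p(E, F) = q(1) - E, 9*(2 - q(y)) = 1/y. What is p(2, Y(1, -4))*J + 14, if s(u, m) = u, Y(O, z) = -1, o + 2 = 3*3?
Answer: -22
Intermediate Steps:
q(y) = 2 - 1/(9*y)
o = 7 (o = -2 + 3*3 = -2 + 9 = 7)
p(E, F) = 17/9 - E (p(E, F) = (2 - ⅑/1) - E = (2 - ⅑*1) - E = (2 - ⅑) - E = 17/9 - E)
J = 324 (J = (7 + 11)² = 18² = 324)
p(2, Y(1, -4))*J + 14 = (17/9 - 1*2)*324 + 14 = (17/9 - 2)*324 + 14 = -⅑*324 + 14 = -36 + 14 = -22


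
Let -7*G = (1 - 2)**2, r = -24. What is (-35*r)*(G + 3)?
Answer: 2400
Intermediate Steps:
G = -1/7 (G = -(1 - 2)**2/7 = -1/7*(-1)**2 = -1/7*1 = -1/7 ≈ -0.14286)
(-35*r)*(G + 3) = (-35*(-24))*(-1/7 + 3) = 840*(20/7) = 2400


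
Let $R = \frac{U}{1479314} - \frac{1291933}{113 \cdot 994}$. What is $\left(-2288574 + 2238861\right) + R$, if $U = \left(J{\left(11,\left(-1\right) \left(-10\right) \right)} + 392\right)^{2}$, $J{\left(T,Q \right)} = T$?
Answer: $- \frac{2065545127332567}{41539876777} \approx -49724.0$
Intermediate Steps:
$U = 162409$ ($U = \left(11 + 392\right)^{2} = 403^{2} = 162409$)
$R = - \frac{473233117566}{41539876777}$ ($R = \frac{162409}{1479314} - \frac{1291933}{113 \cdot 994} = 162409 \cdot \frac{1}{1479314} - \frac{1291933}{112322} = \frac{162409}{1479314} - \frac{1291933}{112322} = - \frac{473233117566}{41539876777} \approx -11.392$)
$\left(-2288574 + 2238861\right) + R = \left(-2288574 + 2238861\right) - \frac{473233117566}{41539876777} = -49713 - \frac{473233117566}{41539876777} = - \frac{2065545127332567}{41539876777}$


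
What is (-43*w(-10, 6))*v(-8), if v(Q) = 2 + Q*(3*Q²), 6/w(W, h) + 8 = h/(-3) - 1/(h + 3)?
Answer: -273996/7 ≈ -39142.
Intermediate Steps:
w(W, h) = 6/(-8 - 1/(3 + h) - h/3) (w(W, h) = 6/(-8 + (h/(-3) - 1/(h + 3))) = 6/(-8 + (h*(-⅓) - 1/(3 + h))) = 6/(-8 + (-h/3 - 1/(3 + h))) = 6/(-8 + (-1/(3 + h) - h/3)) = 6/(-8 - 1/(3 + h) - h/3))
v(Q) = 2 + 3*Q³
(-43*w(-10, 6))*v(-8) = (-774*(-3 - 1*6)/(75 + 6² + 27*6))*(2 + 3*(-8)³) = (-774*(-3 - 6)/(75 + 36 + 162))*(2 + 3*(-512)) = (-774*(-9)/273)*(2 - 1536) = -774*(-9)/273*(-1534) = -43*(-54/91)*(-1534) = (2322/91)*(-1534) = -273996/7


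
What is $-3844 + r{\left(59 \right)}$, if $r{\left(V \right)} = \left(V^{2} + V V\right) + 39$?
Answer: $3157$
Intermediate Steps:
$r{\left(V \right)} = 39 + 2 V^{2}$ ($r{\left(V \right)} = \left(V^{2} + V^{2}\right) + 39 = 2 V^{2} + 39 = 39 + 2 V^{2}$)
$-3844 + r{\left(59 \right)} = -3844 + \left(39 + 2 \cdot 59^{2}\right) = -3844 + \left(39 + 2 \cdot 3481\right) = -3844 + \left(39 + 6962\right) = -3844 + 7001 = 3157$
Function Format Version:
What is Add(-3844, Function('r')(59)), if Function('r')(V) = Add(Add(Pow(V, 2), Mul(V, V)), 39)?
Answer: 3157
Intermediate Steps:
Function('r')(V) = Add(39, Mul(2, Pow(V, 2))) (Function('r')(V) = Add(Add(Pow(V, 2), Pow(V, 2)), 39) = Add(Mul(2, Pow(V, 2)), 39) = Add(39, Mul(2, Pow(V, 2))))
Add(-3844, Function('r')(59)) = Add(-3844, Add(39, Mul(2, Pow(59, 2)))) = Add(-3844, Add(39, Mul(2, 3481))) = Add(-3844, Add(39, 6962)) = Add(-3844, 7001) = 3157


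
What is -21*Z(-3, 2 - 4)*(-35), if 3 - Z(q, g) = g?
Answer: 3675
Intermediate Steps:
Z(q, g) = 3 - g
-21*Z(-3, 2 - 4)*(-35) = -21*(3 - (2 - 4))*(-35) = -21*(3 - 1*(-2))*(-35) = -21*(3 + 2)*(-35) = -21*5*(-35) = -105*(-35) = 3675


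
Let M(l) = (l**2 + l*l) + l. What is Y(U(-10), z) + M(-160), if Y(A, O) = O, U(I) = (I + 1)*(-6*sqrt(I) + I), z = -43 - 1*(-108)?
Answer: 51105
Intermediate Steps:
z = 65 (z = -43 + 108 = 65)
U(I) = (1 + I)*(I - 6*sqrt(I))
M(l) = l + 2*l**2 (M(l) = (l**2 + l**2) + l = 2*l**2 + l = l + 2*l**2)
Y(U(-10), z) + M(-160) = 65 - 160*(1 + 2*(-160)) = 65 - 160*(1 - 320) = 65 - 160*(-319) = 65 + 51040 = 51105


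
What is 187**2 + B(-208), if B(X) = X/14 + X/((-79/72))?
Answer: 19434473/553 ≈ 35144.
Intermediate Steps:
B(X) = -929*X/1106 (B(X) = X*(1/14) + X/((-79*1/72)) = X/14 + X/(-79/72) = X/14 + X*(-72/79) = X/14 - 72*X/79 = -929*X/1106)
187**2 + B(-208) = 187**2 - 929/1106*(-208) = 34969 + 96616/553 = 19434473/553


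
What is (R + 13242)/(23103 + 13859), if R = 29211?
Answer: 42453/36962 ≈ 1.1486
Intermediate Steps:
(R + 13242)/(23103 + 13859) = (29211 + 13242)/(23103 + 13859) = 42453/36962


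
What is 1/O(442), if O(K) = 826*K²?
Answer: 1/161370664 ≈ 6.1969e-9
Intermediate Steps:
1/O(442) = 1/(826*442²) = 1/(826*195364) = 1/161370664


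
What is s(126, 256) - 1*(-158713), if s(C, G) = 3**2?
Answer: 158722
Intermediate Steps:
s(C, G) = 9
s(126, 256) - 1*(-158713) = 9 - 1*(-158713) = 9 + 158713 = 158722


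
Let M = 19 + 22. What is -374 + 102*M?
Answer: 3808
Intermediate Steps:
M = 41
-374 + 102*M = -374 + 102*41 = -374 + 4182 = 3808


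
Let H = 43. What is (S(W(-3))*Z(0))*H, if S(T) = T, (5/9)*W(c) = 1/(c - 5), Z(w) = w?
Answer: 0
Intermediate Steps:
W(c) = 9/(5*(-5 + c)) (W(c) = 9/(5*(c - 5)) = 9/(5*(-5 + c)))
(S(W(-3))*Z(0))*H = ((9/(5*(-5 - 3)))*0)*43 = (((9/5)/(-8))*0)*43 = (((9/5)*(-⅛))*0)*43 = -9/40*0*43 = 0*43 = 0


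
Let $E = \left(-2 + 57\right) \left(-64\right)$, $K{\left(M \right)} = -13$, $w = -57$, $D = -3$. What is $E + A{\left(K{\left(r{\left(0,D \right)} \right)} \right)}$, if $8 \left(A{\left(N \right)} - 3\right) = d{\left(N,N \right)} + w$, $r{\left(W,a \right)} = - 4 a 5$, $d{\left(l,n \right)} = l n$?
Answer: $-3503$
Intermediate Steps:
$r{\left(W,a \right)} = - 20 a$
$A{\left(N \right)} = - \frac{33}{8} + \frac{N^{2}}{8}$ ($A{\left(N \right)} = 3 + \frac{N N - 57}{8} = 3 + \frac{N^{2} - 57}{8} = 3 + \frac{-57 + N^{2}}{8} = 3 + \left(- \frac{57}{8} + \frac{N^{2}}{8}\right) = - \frac{33}{8} + \frac{N^{2}}{8}$)
$E = -3520$ ($E = 55 \left(-64\right) = -3520$)
$E + A{\left(K{\left(r{\left(0,D \right)} \right)} \right)} = -3520 - \left(\frac{33}{8} - \frac{\left(-13\right)^{2}}{8}\right) = -3520 + \left(- \frac{33}{8} + \frac{1}{8} \cdot 169\right) = -3520 + \left(- \frac{33}{8} + \frac{169}{8}\right) = -3520 + 17 = -3503$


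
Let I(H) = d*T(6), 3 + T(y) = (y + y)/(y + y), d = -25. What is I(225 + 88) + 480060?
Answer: 480110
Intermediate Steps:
T(y) = -2 (T(y) = -3 + (y + y)/(y + y) = -3 + (2*y)/((2*y)) = -3 + (2*y)*(1/(2*y)) = -3 + 1 = -2)
I(H) = 50 (I(H) = -25*(-2) = 50)
I(225 + 88) + 480060 = 50 + 480060 = 480110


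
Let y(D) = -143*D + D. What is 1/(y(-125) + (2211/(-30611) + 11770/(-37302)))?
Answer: 570925761/10133710874654 ≈ 5.6339e-5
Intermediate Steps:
y(D) = -142*D
1/(y(-125) + (2211/(-30611) + 11770/(-37302))) = 1/(-142*(-125) + (2211/(-30611) + 11770/(-37302))) = 1/(17750 + (2211*(-1/30611) + 11770*(-1/37302))) = 1/(17750 + (-2211/30611 - 5885/18651)) = 1/(17750 - 221383096/570925761) = 1/(10133710874654/570925761) = 570925761/10133710874654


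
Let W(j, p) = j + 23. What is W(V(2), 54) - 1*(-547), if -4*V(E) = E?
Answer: 1139/2 ≈ 569.50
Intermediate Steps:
V(E) = -E/4
W(j, p) = 23 + j
W(V(2), 54) - 1*(-547) = (23 - ¼*2) - 1*(-547) = (23 - ½) + 547 = 45/2 + 547 = 1139/2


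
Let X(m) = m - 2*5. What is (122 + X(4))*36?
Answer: 4176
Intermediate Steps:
X(m) = -10 + m (X(m) = m - 10 = -10 + m)
(122 + X(4))*36 = (122 + (-10 + 4))*36 = (122 - 6)*36 = 116*36 = 4176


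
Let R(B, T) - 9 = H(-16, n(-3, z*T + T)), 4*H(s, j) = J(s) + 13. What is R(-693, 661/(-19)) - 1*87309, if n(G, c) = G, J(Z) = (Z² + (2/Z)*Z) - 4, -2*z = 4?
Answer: -348933/4 ≈ -87233.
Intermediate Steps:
z = -2 (z = -½*4 = -2)
J(Z) = -2 + Z² (J(Z) = (Z² + 2) - 4 = (2 + Z²) - 4 = -2 + Z²)
H(s, j) = 11/4 + s²/4 (H(s, j) = ((-2 + s²) + 13)/4 = (11 + s²)/4 = 11/4 + s²/4)
R(B, T) = 303/4 (R(B, T) = 9 + (11/4 + (¼)*(-16)²) = 9 + (11/4 + (¼)*256) = 9 + (11/4 + 64) = 9 + 267/4 = 303/4)
R(-693, 661/(-19)) - 1*87309 = 303/4 - 1*87309 = 303/4 - 87309 = -348933/4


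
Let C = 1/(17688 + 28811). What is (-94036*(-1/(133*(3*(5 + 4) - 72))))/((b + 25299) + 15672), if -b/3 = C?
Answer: -2186289982/5701043249055 ≈ -0.00038349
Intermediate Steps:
C = 1/46499 ≈ 2.1506e-5
b = -3/46499 (b = -3*1/46499 = -3/46499 ≈ -6.4517e-5)
(-94036*(-1/(133*(3*(5 + 4) - 72))))/((b + 25299) + 15672) = (-94036*(-1/(133*(3*(5 + 4) - 72))))/((-3/46499 + 25299) + 15672) = (-94036*(-1/(133*(3*9 - 72))))/(1176378198/46499 + 15672) = (-94036*(-1/(133*(27 - 72))))/(1905110526/46499) = -94036/((-133*(-45)))*(46499/1905110526) = -94036/5985*(46499/1905110526) = -94036*1/5985*(46499/1905110526) = -94036/5985*46499/1905110526 = -2186289982/5701043249055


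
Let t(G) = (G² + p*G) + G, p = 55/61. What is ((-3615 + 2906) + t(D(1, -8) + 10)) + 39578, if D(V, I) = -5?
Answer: 2373114/61 ≈ 38904.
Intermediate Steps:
p = 55/61 (p = 55*(1/61) = 55/61 ≈ 0.90164)
t(G) = G² + 116*G/61 (t(G) = (G² + 55*G/61) + G = G² + 116*G/61)
((-3615 + 2906) + t(D(1, -8) + 10)) + 39578 = ((-3615 + 2906) + (-5 + 10)*(116 + 61*(-5 + 10))/61) + 39578 = (-709 + (1/61)*5*(116 + 61*5)) + 39578 = (-709 + (1/61)*5*(116 + 305)) + 39578 = (-709 + (1/61)*5*421) + 39578 = (-709 + 2105/61) + 39578 = -41144/61 + 39578 = 2373114/61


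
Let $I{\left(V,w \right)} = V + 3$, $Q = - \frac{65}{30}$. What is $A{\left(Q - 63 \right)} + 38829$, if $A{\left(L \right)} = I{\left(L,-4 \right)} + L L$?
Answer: $\frac{1548487}{36} \approx 43014.0$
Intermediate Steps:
$Q = - \frac{13}{6}$ ($Q = \left(-65\right) \frac{1}{30} = - \frac{13}{6} \approx -2.1667$)
$I{\left(V,w \right)} = 3 + V$
$A{\left(L \right)} = 3 + L + L^{2}$ ($A{\left(L \right)} = \left(3 + L\right) + L L = \left(3 + L\right) + L^{2} = 3 + L + L^{2}$)
$A{\left(Q - 63 \right)} + 38829 = \left(3 - \frac{391}{6} + \left(- \frac{13}{6} - 63\right)^{2}\right) + 38829 = \left(3 - \frac{391}{6} + \left(- \frac{391}{6}\right)^{2}\right) + 38829 = \left(3 - \frac{391}{6} + \frac{152881}{36}\right) + 38829 = \frac{150643}{36} + 38829 = \frac{1548487}{36}$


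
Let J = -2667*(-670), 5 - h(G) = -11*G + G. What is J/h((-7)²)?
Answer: 119126/33 ≈ 3609.9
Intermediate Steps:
h(G) = 5 + 10*G (h(G) = 5 - (-11*G + G) = 5 - (-10)*G = 5 + 10*G)
J = 1786890
J/h((-7)²) = 1786890/(5 + 10*(-7)²) = 1786890/(5 + 10*49) = 1786890/(5 + 490) = 1786890/495 = 1786890*(1/495) = 119126/33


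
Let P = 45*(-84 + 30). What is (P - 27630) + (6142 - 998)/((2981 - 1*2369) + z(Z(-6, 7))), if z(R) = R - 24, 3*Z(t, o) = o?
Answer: -53220828/1771 ≈ -30051.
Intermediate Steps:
Z(t, o) = o/3
z(R) = -24 + R
P = -2430 (P = 45*(-54) = -2430)
(P - 27630) + (6142 - 998)/((2981 - 1*2369) + z(Z(-6, 7))) = (-2430 - 27630) + (6142 - 998)/((2981 - 1*2369) + (-24 + (1/3)*7)) = -30060 + 5144/((2981 - 2369) + (-24 + 7/3)) = -30060 + 5144/(612 - 65/3) = -30060 + 5144/(1771/3) = -30060 + 5144*(3/1771) = -30060 + 15432/1771 = -53220828/1771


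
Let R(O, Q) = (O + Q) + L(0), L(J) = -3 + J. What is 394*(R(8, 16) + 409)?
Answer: 169420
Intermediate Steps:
R(O, Q) = -3 + O + Q (R(O, Q) = (O + Q) + (-3 + 0) = (O + Q) - 3 = -3 + O + Q)
394*(R(8, 16) + 409) = 394*((-3 + 8 + 16) + 409) = 394*(21 + 409) = 394*430 = 169420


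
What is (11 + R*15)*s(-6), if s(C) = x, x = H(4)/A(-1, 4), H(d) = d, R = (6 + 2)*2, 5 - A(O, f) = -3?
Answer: 251/2 ≈ 125.50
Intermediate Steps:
A(O, f) = 8 (A(O, f) = 5 - 1*(-3) = 5 + 3 = 8)
R = 16 (R = 8*2 = 16)
x = 1/2 (x = 4/8 = 4*(1/8) = 1/2 ≈ 0.50000)
s(C) = 1/2
(11 + R*15)*s(-6) = (11 + 16*15)*(1/2) = (11 + 240)*(1/2) = 251*(1/2) = 251/2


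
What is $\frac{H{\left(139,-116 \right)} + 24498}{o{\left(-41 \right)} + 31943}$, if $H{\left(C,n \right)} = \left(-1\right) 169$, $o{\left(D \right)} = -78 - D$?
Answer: $\frac{24329}{31906} \approx 0.76252$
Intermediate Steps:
$H{\left(C,n \right)} = -169$
$\frac{H{\left(139,-116 \right)} + 24498}{o{\left(-41 \right)} + 31943} = \frac{-169 + 24498}{\left(-78 - -41\right) + 31943} = \frac{24329}{\left(-78 + 41\right) + 31943} = \frac{24329}{-37 + 31943} = \frac{24329}{31906}$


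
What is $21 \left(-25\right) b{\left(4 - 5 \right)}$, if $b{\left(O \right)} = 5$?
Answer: $-2625$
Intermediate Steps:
$21 \left(-25\right) b{\left(4 - 5 \right)} = 21 \left(-25\right) 5 = \left(-525\right) 5 = -2625$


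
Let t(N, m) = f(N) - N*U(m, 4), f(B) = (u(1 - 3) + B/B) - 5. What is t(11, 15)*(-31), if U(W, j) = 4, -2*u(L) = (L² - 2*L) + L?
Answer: 1581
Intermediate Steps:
u(L) = L/2 - L²/2 (u(L) = -((L² - 2*L) + L)/2 = -(L² - L)/2 = L/2 - L²/2)
f(B) = -7 (f(B) = ((1 - 3)*(1 - (1 - 3))/2 + B/B) - 5 = ((½)*(-2)*(1 - 1*(-2)) + 1) - 5 = ((½)*(-2)*(1 + 2) + 1) - 5 = ((½)*(-2)*3 + 1) - 5 = (-3 + 1) - 5 = -2 - 5 = -7)
t(N, m) = -7 - 4*N (t(N, m) = -7 - N*4 = -7 - 4*N)
t(11, 15)*(-31) = (-7 - 4*11)*(-31) = (-7 - 44)*(-31) = -51*(-31) = 1581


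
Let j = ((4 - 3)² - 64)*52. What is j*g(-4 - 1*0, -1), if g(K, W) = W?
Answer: 3276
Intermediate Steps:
j = -3276 (j = (1² - 64)*52 = (1 - 64)*52 = -63*52 = -3276)
j*g(-4 - 1*0, -1) = -3276*(-1) = 3276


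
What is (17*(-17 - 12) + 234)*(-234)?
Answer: 60606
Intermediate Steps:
(17*(-17 - 12) + 234)*(-234) = (17*(-29) + 234)*(-234) = (-493 + 234)*(-234) = -259*(-234) = 60606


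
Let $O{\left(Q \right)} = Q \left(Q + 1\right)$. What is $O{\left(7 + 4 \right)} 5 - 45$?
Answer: $615$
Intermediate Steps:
$O{\left(Q \right)} = Q \left(1 + Q\right)$
$O{\left(7 + 4 \right)} 5 - 45 = \left(7 + 4\right) \left(1 + \left(7 + 4\right)\right) 5 - 45 = 11 \left(1 + 11\right) 5 - 45 = 11 \cdot 12 \cdot 5 - 45 = 132 \cdot 5 - 45 = 660 - 45 = 615$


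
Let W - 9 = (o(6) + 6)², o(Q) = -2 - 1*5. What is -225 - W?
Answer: -235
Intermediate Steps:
o(Q) = -7 (o(Q) = -2 - 5 = -7)
W = 10 (W = 9 + (-7 + 6)² = 9 + (-1)² = 9 + 1 = 10)
-225 - W = -225 - 1*10 = -225 - 10 = -235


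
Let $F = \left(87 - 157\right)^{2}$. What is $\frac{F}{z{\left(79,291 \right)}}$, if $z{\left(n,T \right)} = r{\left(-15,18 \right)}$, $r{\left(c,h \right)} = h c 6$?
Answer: $- \frac{245}{81} \approx -3.0247$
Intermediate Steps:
$r{\left(c,h \right)} = 6 c h$ ($r{\left(c,h \right)} = c h 6 = 6 c h$)
$z{\left(n,T \right)} = -1620$ ($z{\left(n,T \right)} = 6 \left(-15\right) 18 = -1620$)
$F = 4900$ ($F = \left(-70\right)^{2} = 4900$)
$\frac{F}{z{\left(79,291 \right)}} = \frac{4900}{-1620} = 4900 \left(- \frac{1}{1620}\right) = - \frac{245}{81}$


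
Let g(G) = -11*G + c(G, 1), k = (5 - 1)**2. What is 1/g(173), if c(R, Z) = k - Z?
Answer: -1/1888 ≈ -0.00052966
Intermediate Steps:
k = 16 (k = 4**2 = 16)
c(R, Z) = 16 - Z
g(G) = 15 - 11*G (g(G) = -11*G + (16 - 1*1) = -11*G + (16 - 1) = -11*G + 15 = 15 - 11*G)
1/g(173) = 1/(15 - 11*173) = 1/(15 - 1903) = 1/(-1888) = -1/1888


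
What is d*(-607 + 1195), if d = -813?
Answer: -478044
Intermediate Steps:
d*(-607 + 1195) = -813*(-607 + 1195) = -813*588 = -478044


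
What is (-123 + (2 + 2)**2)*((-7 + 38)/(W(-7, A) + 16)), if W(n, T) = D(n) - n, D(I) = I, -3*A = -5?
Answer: -3317/16 ≈ -207.31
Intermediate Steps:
A = 5/3 (A = -1/3*(-5) = 5/3 ≈ 1.6667)
W(n, T) = 0 (W(n, T) = n - n = 0)
(-123 + (2 + 2)**2)*((-7 + 38)/(W(-7, A) + 16)) = (-123 + (2 + 2)**2)*((-7 + 38)/(0 + 16)) = (-123 + 4**2)*(31/16) = (-123 + 16)*(31*(1/16)) = -107*31/16 = -3317/16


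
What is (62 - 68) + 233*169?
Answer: 39371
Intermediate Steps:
(62 - 68) + 233*169 = -6 + 39377 = 39371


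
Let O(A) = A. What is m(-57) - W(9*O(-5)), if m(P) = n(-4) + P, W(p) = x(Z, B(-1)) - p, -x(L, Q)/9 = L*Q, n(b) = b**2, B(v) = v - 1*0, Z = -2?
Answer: -68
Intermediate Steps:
B(v) = v (B(v) = v + 0 = v)
x(L, Q) = -9*L*Q
W(p) = -18 - p (W(p) = -9*(-2)*(-1) - p = -18 - p)
m(P) = 16 + P (m(P) = (-4)**2 + P = 16 + P)
m(-57) - W(9*O(-5)) = (16 - 57) - (-18 - 9*(-5)) = -41 - (-18 - 1*(-45)) = -41 - (-18 + 45) = -41 - 1*27 = -41 - 27 = -68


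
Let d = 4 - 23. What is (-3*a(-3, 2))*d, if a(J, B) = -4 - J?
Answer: -57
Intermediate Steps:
d = -19
(-3*a(-3, 2))*d = -3*(-4 - 1*(-3))*(-19) = -3*(-4 + 3)*(-19) = -3*(-1)*(-19) = 3*(-19) = -57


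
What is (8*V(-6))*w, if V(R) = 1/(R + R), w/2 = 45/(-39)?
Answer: 20/13 ≈ 1.5385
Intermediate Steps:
w = -30/13 (w = 2*(45/(-39)) = 2*(45*(-1/39)) = 2*(-15/13) = -30/13 ≈ -2.3077)
V(R) = 1/(2*R)
(8*V(-6))*w = (8*((1/2)/(-6)))*(-30/13) = (8*((1/2)*(-1/6)))*(-30/13) = (8*(-1/12))*(-30/13) = -2/3*(-30/13) = 20/13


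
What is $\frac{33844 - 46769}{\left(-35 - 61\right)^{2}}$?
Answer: $- \frac{12925}{9216} \approx -1.4025$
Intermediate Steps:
$\frac{33844 - 46769}{\left(-35 - 61\right)^{2}} = - \frac{12925}{\left(-96\right)^{2}} = - \frac{12925}{9216}$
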